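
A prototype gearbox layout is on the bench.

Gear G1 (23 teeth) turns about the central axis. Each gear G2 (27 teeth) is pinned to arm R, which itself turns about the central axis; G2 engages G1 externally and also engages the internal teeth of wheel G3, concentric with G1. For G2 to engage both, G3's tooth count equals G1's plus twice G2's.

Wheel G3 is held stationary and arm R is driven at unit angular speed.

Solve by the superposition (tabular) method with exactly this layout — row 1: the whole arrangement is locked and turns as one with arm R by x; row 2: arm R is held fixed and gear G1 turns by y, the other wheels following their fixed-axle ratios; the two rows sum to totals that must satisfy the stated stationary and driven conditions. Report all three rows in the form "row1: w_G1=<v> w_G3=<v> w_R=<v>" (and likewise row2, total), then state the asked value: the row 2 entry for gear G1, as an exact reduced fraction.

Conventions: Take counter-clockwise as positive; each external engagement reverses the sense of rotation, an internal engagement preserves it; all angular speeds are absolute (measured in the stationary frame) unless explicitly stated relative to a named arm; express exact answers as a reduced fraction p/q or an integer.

topology: planetary set — G1 23T / G2 27T / G3 77T, arm = carrier (Willis)
row 1 (train locked, turned with arm): all members turn x
row 2: sun turns y, ring = −(23/77)·y, arm 0
boundary: total ω_ring = x − (23/77)·y = 0 and total ω_arm = x = 1  ⇒  y = 77/23, x = 1
row 2 ring = −(23/77)·77/23 = -1
totals (row 1 + row 2): sun 1 + 77/23 = 100/23, ring 1 + (-1) = 0, arm 1 + 0 = 1
asked cell (row2, sun) = 77/23

row1: w_G1=1 w_G3=1 w_R=1
row2: w_G1=77/23 w_G3=-1 w_R=0
total: w_G1=100/23 w_G3=0 w_R=1
asked value: 77/23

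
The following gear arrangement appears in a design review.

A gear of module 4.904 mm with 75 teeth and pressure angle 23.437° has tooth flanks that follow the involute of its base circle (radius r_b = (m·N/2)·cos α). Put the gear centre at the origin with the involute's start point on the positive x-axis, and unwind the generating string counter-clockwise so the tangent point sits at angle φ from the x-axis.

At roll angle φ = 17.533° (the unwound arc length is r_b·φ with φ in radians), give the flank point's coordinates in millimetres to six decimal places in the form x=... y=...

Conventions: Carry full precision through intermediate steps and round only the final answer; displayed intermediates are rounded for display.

x=176.443840 y=1.596593

class = single-mesh tooth geometry [base-circle involute, m = 4.904, 75T]
pitch radius r_p = m·N/2 = 4.904·75/2 = 183.900000
base radius r_b = r_p·cos α = 183.900000·cos 23.437° = 168.727876
roll angle φ = 17.533° = 0.30600858 rad
x = r_b·(cos φ + φ·sin φ) = 176.443840
y = r_b·(sin φ − φ·cos φ) = 1.596593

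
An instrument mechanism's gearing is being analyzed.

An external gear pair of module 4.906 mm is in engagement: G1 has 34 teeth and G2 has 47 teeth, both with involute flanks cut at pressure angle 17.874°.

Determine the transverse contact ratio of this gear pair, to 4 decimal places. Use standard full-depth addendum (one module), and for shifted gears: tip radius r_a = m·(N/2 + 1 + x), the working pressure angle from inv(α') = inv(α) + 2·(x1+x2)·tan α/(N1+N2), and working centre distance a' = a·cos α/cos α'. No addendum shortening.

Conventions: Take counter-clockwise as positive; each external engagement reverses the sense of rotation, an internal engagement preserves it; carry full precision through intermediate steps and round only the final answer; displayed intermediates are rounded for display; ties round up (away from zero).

1.8258

single-mesh involute tooth geometry (34T engaging 47T at module 4.906)
base radii: r_b1 = 79.376501, r_b2 = 109.726339
tip radii: r_a1 = 88.308000, r_a2 = 120.197000
no profile shift: α' = α, a' = a
action lengths: √(r_a1²−r_b1²) = 38.699793, √(r_a2²−r_b2²) = 49.065765
base pitch p_b = π·m·cos α = 14.668743
CR = (38.699793 + 49.065765 − 198.693000·sin 17.87400°)/14.668743 = 1.825770
contact ratio ≈ 1.8258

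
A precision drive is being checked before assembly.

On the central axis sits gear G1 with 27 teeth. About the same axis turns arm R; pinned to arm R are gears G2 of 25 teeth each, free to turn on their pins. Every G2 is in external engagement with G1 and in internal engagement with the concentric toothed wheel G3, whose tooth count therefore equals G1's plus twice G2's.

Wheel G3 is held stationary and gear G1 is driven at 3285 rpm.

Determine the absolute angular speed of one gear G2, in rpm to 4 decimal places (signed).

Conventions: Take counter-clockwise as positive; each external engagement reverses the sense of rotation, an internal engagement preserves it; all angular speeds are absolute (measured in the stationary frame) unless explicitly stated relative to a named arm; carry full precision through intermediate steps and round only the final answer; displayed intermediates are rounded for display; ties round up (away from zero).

recognized (axles ride arm R): planetary set, 27/25/77 teeth
normalise by the input: solve with ω_sun = 1, then scale by 3285 rpm
ring teeth: 27 + 2·25 = 77
27(ω_sun−ω_arm) = −77(ω_ring−ω_arm),  ω_ring = 0, ω_sun = 1
27(1−ω_arm) = −77(0−ω_arm)  ⇒  104·ω_arm = 27  ⇒  ω_arm = 27/104
sun–planet mesh: 27·(1−27/104) = −25·(ω_p−ω_arm)  ⇒  ω_p−ω_arm = -2079/2600
ω_p = 27/104 − 2079/2600 = -27/50
scale: ω_p = -27/50 × 3285 rpm = -1773.9000 rpm

-1773.9000 rpm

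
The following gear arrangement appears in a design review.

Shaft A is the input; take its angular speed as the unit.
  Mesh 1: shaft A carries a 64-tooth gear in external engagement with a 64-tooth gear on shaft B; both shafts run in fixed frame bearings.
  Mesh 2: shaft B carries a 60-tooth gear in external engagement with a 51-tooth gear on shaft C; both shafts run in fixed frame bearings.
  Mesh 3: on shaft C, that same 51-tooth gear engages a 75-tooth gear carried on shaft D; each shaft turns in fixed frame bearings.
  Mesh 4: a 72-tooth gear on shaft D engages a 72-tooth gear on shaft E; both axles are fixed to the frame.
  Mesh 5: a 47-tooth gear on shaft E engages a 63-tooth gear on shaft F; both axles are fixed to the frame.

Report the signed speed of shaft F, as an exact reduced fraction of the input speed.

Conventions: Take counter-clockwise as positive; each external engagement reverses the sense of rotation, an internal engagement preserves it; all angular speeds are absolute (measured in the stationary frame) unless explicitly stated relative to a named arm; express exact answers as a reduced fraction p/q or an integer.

-188/315

5-mesh fixed-axis compound train (all bearings frame-fixed)
mesh 1 [64T→64T]: |ω|/ω_in = 1×64/64 = 1, sense flips to −
mesh 2 [60T→51T]: |ω|/ω_in = 1×60/51 = 20/17, sense flips to +
mesh 3 [51T→75T]: |ω|/ω_in = (20/17)×51/75 = 4/5, sense flips to −
mesh 4 [72T→72T]: |ω|/ω_in = (4/5)×72/72 = 4/5, sense flips to +
mesh 5 [47T→63T]: |ω|/ω_in = (4/5)×47/63 = 188/315, sense flips to −
signed output speed (× input speed) = -188/315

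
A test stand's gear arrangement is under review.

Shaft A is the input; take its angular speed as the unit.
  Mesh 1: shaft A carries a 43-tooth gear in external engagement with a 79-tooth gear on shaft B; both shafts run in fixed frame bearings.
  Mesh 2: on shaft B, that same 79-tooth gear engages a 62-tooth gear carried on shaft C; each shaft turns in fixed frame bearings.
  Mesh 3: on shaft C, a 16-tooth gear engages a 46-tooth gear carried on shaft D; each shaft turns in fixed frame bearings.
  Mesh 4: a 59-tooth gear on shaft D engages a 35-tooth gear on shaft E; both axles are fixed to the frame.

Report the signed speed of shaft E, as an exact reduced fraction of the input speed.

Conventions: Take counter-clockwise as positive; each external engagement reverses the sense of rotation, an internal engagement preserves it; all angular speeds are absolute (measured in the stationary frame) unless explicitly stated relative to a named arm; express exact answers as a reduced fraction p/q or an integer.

4-mesh fixed-axis compound train (all bearings frame-fixed)
mesh 1 [43T→79T]: |ω|/ω_in = 1×43/79 = 43/79, sense flips to −
mesh 2 [79T→62T]: |ω|/ω_in = (43/79)×79/62 = 43/62, sense flips to +
mesh 3 [16T→46T]: |ω|/ω_in = (43/62)×16/46 = 172/713, sense flips to −
mesh 4 [59T→35T]: |ω|/ω_in = (172/713)×59/35 = 10148/24955, sense flips to +
signed output speed (× input speed) = 10148/24955

10148/24955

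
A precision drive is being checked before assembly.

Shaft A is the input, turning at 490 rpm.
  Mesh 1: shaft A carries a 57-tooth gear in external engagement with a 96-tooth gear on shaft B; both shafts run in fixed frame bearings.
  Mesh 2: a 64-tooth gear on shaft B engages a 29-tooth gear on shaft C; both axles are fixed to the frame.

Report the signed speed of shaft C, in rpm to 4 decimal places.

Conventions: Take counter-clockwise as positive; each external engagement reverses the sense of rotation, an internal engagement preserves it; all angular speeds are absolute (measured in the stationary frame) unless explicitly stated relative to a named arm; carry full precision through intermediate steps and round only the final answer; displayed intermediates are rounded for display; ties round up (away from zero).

2-mesh fixed-axis compound train (all bearings frame-fixed)
mesh 1 [57T→96T]: ω = 490.0000×57/96 = 290.9375 rpm, sense flips to −
mesh 2 [64T→29T]: ω = 290.9375×64/29 = 642.0690 rpm, sense flips to +
signed output speed = +642.0690 rpm

+642.0690 rpm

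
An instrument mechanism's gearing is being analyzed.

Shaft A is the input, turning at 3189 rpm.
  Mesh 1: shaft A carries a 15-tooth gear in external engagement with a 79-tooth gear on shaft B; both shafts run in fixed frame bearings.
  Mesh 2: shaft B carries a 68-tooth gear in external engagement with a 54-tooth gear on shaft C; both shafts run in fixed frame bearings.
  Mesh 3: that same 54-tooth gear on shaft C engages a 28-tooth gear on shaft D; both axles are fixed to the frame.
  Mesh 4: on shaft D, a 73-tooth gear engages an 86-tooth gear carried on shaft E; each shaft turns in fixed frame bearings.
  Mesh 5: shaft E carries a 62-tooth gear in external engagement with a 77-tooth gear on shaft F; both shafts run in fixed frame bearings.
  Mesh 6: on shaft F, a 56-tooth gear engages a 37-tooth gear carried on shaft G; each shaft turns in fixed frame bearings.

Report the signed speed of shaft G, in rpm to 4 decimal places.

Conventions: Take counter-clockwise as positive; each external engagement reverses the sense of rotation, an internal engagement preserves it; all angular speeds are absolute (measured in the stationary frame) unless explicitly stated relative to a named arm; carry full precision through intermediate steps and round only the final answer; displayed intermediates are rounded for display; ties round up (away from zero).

topology: fixed-axis compound train — 6 meshes, A→G
mesh 1 [15T→79T]: ω = 3189.0000×15/79 = 605.5063 rpm, sense flips to −
mesh 2 [68T→54T]: ω = 605.5063×68/54 = 762.4895 rpm, sense flips to +
mesh 3 [54T→28T]: ω = 762.4895×54/28 = 1470.5154 rpm, sense flips to −
mesh 4 [73T→86T]: ω = 1470.5154×73/86 = 1248.2282 rpm, sense flips to +
mesh 5 [62T→77T]: ω = 1248.2282×62/77 = 1005.0668 rpm, sense flips to −
mesh 6 [56T→37T]: ω = 1005.0668×56/37 = 1521.1822 rpm, sense flips to +
signed output speed = +1521.1822 rpm

+1521.1822 rpm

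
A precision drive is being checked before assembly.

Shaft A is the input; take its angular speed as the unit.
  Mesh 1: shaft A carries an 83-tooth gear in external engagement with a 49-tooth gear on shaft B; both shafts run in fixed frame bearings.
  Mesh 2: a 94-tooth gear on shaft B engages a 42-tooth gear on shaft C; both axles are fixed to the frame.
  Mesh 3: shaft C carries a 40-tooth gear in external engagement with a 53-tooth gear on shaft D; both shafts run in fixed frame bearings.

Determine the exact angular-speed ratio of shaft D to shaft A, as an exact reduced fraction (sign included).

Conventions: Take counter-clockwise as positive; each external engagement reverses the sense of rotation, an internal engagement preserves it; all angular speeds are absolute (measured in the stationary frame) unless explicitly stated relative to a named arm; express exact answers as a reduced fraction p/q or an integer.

-156040/54537

class = fixed-axis compound train [3 meshes; 3 ratios multiply, 3 sense flips]
mesh 1 [83T→49T]: running ratio 83/49, sense −
mesh 2 [94T→42T]: running ratio 3901/1029, sense +
mesh 3 [40T→53T]: running ratio 156040/54537, sense −
ω_out/ω_in = -156040/54537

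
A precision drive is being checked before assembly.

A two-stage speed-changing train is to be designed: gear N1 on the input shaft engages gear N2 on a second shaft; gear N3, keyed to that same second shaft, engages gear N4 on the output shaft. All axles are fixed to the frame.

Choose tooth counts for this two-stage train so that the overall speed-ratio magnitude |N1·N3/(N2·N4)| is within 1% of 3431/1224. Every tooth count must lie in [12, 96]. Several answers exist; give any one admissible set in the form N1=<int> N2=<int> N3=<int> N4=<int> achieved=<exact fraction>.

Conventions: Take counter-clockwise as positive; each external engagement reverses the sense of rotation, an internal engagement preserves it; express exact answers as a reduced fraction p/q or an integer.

N1=47 N2=17 N3=73 N4=72 achieved=3431/1224

2-stage fixed-axis compound train for ratio 3431/1224
target = 3431/1224 in lowest terms: an exact hit needs N1·N3 = k·3431 and N2·N4 = k·1224 for one integer k, every count in [12, 96]; additionally prefer no 1:1 stage (N1 ≠ N2, N3 ≠ N4)
k = 1: N1·N3 = 3431 = 47·73, N2·N4 = 1224 = 17·72
achieved = 47·73/(17·72) = 3431/1224; |achieved − target| = 0 ≤ 3431/122400 ✓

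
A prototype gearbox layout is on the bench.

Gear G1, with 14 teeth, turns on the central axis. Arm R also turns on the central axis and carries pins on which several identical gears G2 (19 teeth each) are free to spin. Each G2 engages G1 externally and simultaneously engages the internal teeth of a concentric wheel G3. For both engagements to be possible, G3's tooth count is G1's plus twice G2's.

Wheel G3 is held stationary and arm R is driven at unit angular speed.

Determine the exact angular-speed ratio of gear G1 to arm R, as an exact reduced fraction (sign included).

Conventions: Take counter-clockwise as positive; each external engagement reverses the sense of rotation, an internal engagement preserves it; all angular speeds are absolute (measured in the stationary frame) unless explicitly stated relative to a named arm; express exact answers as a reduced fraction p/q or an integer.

33/7

class = planetary set [G3 = 14+2·19 = 52; Willis about the carrier]
ring teeth: 14 + 2·19 = 52
14(ω_sun−ω_arm) = −52(ω_ring−ω_arm),  ω_ring = 0, ω_arm = 1
ω_sun = 1 − (52/14)(0−1) = 33/7
ω_out/ω_in = 33/7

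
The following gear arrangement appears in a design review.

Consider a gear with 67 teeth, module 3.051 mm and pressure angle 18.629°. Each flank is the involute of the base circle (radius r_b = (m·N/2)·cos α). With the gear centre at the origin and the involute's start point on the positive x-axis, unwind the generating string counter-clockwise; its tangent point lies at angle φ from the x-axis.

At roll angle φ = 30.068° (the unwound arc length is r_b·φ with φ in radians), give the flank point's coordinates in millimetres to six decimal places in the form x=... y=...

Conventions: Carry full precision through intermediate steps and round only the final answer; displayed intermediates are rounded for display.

x=109.285914 y=4.538703

class = single-mesh tooth geometry [base-circle involute, m = 3.051, 67T]
pitch radius r_p = m·N/2 = 3.051·67/2 = 102.208500
base radius r_b = r_p·cos α = 102.208500·cos 18.629° = 96.853475
roll angle φ = 30.068° = 0.52478560 rad
x = r_b·(cos φ + φ·sin φ) = 109.285914
y = r_b·(sin φ − φ·cos φ) = 4.538703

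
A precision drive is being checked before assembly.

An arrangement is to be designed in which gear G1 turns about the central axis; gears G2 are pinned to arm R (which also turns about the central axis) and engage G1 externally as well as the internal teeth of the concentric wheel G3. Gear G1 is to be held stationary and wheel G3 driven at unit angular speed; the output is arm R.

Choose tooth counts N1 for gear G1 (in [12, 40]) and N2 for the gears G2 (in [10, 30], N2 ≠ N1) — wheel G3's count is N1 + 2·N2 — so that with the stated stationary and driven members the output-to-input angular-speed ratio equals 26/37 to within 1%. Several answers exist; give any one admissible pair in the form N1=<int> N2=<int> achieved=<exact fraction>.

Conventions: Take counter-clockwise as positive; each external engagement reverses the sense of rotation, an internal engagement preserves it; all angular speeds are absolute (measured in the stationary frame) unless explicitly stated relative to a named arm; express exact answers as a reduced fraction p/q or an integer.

N1=22 N2=15 achieved=26/37

planetary set to be sized for 26/37 (Willis relation)
Willis with ω_sun = 0: ω_arm/ω_ring = N3/(N1+N3); set equal to 26/37  ⇒  N3/N1 = (26/37)/(1 − 26/37) = 26/11
N3 = N1 + 2·N2  ⇒  N2/N1 = (N3/N1 − 1)/2 = (26/11 − 1)/2 = 15/22
smallest multiple with N1 ≥ 12 and N2 ≥ 10: k = 1  ⇒  N1 = 1·22 = 22, N2 = 1·15 = 15 (N1 ≤ 40, N2 ≤ 30, N2 ≠ N1 ✓), N3 = 22 + 2·15 = 52
check: N3/(N1+N3) with N1 = 22, N3 = 52 gives 26/37; |achieved − target| = 0 ≤ 13/1850 ✓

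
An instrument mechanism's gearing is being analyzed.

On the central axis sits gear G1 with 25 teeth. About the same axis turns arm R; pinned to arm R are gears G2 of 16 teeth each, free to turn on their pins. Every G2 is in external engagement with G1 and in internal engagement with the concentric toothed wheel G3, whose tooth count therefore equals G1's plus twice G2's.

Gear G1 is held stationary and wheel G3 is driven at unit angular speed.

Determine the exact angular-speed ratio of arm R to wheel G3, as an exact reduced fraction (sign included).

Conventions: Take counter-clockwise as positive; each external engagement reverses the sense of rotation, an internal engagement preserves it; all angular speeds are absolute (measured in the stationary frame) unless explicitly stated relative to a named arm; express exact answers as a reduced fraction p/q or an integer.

planetary set (25T centre, 16T on arm, 57T internal) — Willis relation
ring teeth: 25 + 2·16 = 57
25(ω_sun−ω_arm) = −57(ω_ring−ω_arm),  ω_sun = 0, ω_ring = 1
25(0−ω_arm) = −57(1−ω_arm)  ⇒  82·ω_arm = 57  ⇒  ω_arm = 57/82
ω_out/ω_in = 57/82

57/82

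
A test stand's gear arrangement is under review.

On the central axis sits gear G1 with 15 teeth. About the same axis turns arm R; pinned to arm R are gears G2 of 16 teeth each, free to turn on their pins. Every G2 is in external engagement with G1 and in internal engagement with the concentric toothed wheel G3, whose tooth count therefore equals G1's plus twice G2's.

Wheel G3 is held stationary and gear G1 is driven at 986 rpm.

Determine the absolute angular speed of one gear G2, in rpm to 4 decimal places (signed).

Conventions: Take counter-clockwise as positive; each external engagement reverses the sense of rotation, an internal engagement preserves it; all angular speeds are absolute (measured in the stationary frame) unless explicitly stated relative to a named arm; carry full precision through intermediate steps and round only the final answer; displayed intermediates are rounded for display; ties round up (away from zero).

-462.1875 rpm

recognized (axles ride arm R): planetary set, 15/16/47 teeth
normalise by the input: solve with ω_sun = 1, then scale by 986 rpm
ring teeth: 15 + 2·16 = 47
15(ω_sun−ω_arm) = −47(ω_ring−ω_arm),  ω_ring = 0, ω_sun = 1
15(1−ω_arm) = −47(0−ω_arm)  ⇒  62·ω_arm = 15  ⇒  ω_arm = 15/62
sun–planet mesh: 15·(1−15/62) = −16·(ω_p−ω_arm)  ⇒  ω_p−ω_arm = -705/992
ω_p = 15/62 − 705/992 = -15/32
scale: ω_p = -15/32 × 986 rpm = -462.1875 rpm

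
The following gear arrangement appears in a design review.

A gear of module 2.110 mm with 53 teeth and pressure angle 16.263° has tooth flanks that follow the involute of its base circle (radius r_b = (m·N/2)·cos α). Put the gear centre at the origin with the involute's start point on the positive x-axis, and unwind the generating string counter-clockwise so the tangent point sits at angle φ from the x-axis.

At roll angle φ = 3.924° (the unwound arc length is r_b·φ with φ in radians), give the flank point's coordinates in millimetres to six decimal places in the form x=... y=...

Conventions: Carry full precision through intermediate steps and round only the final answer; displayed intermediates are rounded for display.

topology: single-mesh involute geometry — m = 2.110, N = 53
pitch radius r_p = m·N/2 = 2.110·53/2 = 55.915000
base radius r_b = r_p·cos α = 55.915000·cos 16.263° = 53.677636
roll angle φ = 3.924° = 0.06848672 rad
x = r_b·(cos φ + φ·sin φ) = 53.803374
y = r_b·(sin φ − φ·cos φ) = 0.005745

x=53.803374 y=0.005745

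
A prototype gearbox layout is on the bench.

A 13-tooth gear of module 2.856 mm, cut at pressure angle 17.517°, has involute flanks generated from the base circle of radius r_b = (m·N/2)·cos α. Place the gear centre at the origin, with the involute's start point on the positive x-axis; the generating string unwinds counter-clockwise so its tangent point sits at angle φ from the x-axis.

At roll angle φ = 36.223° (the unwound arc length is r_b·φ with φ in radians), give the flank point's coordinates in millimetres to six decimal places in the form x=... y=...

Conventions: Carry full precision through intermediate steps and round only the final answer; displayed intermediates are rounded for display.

x=20.895289 y=1.432372

topology: single-mesh involute geometry — m = 2.856, N = 13
pitch radius r_p = m·N/2 = 2.856·13/2 = 18.564000
base radius r_b = r_p·cos α = 18.564000·cos 17.517° = 17.703144
roll angle φ = 36.223° = 0.63221061 rad
x = r_b·(cos φ + φ·sin φ) = 20.895289
y = r_b·(sin φ − φ·cos φ) = 1.432372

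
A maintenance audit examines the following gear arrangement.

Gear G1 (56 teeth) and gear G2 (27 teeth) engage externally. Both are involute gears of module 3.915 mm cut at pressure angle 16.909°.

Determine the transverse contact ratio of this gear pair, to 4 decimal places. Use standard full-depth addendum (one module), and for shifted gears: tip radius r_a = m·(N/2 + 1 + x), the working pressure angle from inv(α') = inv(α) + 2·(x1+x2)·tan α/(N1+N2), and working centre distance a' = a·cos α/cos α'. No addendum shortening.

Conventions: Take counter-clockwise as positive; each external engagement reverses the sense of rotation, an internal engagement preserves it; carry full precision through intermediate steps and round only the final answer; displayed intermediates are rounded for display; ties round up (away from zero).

1.8710

class = single-mesh tooth geometry [involute pair 56T × 27T, m = 3.915]
base radii: r_b1 = 104.880898, r_b2 = 50.567576
tip radii: r_a1 = 113.535000, r_a2 = 56.767500
no profile shift: α' = α, a' = a
action lengths: √(r_a1²−r_b1²) = 43.476355, √(r_a2²−r_b2²) = 25.796692
base pitch p_b = π·m·cos α = 11.767609
CR = (43.476355 + 25.796692 − 162.472500·sin 16.90900°)/11.767609 = 1.871027
contact ratio ≈ 1.8710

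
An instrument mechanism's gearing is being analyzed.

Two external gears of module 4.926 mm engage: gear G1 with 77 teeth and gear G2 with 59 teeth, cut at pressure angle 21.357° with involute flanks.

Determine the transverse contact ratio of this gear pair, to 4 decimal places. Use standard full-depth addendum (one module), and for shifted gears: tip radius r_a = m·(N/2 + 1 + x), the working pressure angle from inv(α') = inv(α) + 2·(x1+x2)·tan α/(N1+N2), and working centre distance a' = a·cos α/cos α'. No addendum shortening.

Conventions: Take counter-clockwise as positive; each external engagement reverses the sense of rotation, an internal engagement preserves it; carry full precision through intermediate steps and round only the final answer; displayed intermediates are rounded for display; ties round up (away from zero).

1.7263

recognized (one external pair, fixed centres): single-mesh tooth geometry, m = 4.926, N1 = 77, N2 = 59
base radii: r_b1 = 176.627550, r_b2 = 135.337993
tip radii: r_a1 = 194.577000, r_a2 = 150.243000
no profile shift: α' = α, a' = a
action lengths: √(r_a1²−r_b1²) = 81.626696, √(r_a2²−r_b2²) = 65.242522
base pitch p_b = π·m·cos α = 14.412774
CR = (81.626696 + 65.242522 − 334.968000·sin 21.35700°)/14.412774 = 1.726334
contact ratio ≈ 1.7263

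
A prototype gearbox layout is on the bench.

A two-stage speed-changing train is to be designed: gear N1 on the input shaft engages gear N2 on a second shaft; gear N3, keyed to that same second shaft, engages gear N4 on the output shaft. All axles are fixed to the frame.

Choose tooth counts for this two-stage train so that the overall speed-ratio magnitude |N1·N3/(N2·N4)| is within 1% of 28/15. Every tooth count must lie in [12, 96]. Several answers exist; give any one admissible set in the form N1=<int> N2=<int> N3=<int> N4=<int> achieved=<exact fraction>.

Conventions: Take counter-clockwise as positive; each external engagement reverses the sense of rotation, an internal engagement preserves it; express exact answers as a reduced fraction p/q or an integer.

N1=12 N2=15 N3=28 N4=12 achieved=28/15

class = fixed-axis compound train [2-stage, 28/15 wanted]
target = 28/15 in lowest terms: an exact hit needs N1·N3 = k·28 and N2·N4 = k·15 for one integer k, every count in [12, 96]; additionally prefer no 1:1 stage (N1 ≠ N2, N3 ≠ N4)
k = 1…11: no 1:1-free in-range split of k·28 and k·15 into factor pairs; take k = 12
k = 12: N1·N3 = 336 = 12·28, N2·N4 = 180 = 15·12
achieved = 12·28/(15·12) = 28/15; |achieved − target| = 0 ≤ 7/375 ✓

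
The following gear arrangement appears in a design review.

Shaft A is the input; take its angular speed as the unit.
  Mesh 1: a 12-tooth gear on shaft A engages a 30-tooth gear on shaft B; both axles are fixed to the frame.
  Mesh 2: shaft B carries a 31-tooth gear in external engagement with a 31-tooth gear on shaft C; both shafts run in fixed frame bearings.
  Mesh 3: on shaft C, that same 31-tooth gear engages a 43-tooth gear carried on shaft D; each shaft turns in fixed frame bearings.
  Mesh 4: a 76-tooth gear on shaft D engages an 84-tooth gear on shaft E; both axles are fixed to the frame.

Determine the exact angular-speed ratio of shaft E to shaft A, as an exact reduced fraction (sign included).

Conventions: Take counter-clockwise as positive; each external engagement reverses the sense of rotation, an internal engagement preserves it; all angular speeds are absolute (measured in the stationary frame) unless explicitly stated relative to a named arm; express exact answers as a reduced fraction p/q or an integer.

class = fixed-axis compound train [4 meshes; 4 ratios multiply, 4 sense flips]
mesh 1 [12T→30T]: running ratio 2/5, sense −
mesh 2 [31T→31T]: running ratio 2/5, sense +
mesh 3 [31T→43T]: running ratio 62/215, sense −
mesh 4 [76T→84T]: running ratio 1178/4515, sense +
ω_out/ω_in = 1178/4515

1178/4515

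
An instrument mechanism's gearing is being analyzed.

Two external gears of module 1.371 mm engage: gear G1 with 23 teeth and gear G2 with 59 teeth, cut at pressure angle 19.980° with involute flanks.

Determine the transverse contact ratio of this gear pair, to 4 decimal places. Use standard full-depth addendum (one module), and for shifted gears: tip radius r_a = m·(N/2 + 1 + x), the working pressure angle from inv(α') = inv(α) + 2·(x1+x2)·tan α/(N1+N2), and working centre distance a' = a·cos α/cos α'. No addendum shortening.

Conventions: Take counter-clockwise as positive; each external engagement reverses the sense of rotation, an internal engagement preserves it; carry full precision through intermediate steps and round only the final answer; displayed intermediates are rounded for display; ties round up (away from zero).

1.6878

class = single-mesh tooth geometry [involute pair 23T × 59T, m = 1.371]
base radii: r_b1 = 14.817545, r_b2 = 38.010224
tip radii: r_a1 = 17.137500, r_a2 = 41.815500
no profile shift: α' = α, a' = a
action lengths: √(r_a1²−r_b1²) = 8.610126, √(r_a2²−r_b2²) = 17.428680
base pitch p_b = π·m·cos α = 4.047886
CR = (8.610126 + 17.428680 − 56.211000·sin 19.98000°)/4.047886 = 1.687782
contact ratio ≈ 1.6878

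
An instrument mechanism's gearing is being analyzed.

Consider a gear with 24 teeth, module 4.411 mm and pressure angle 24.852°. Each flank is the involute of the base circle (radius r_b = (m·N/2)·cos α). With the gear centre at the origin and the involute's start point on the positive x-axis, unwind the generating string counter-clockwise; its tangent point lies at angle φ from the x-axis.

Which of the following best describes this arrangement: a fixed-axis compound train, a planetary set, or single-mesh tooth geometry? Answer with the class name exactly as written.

single-mesh tooth geometry

recognized (one wheel, involute flank): single-mesh tooth geometry, m = 4.411, N = 24
classification: single-mesh tooth geometry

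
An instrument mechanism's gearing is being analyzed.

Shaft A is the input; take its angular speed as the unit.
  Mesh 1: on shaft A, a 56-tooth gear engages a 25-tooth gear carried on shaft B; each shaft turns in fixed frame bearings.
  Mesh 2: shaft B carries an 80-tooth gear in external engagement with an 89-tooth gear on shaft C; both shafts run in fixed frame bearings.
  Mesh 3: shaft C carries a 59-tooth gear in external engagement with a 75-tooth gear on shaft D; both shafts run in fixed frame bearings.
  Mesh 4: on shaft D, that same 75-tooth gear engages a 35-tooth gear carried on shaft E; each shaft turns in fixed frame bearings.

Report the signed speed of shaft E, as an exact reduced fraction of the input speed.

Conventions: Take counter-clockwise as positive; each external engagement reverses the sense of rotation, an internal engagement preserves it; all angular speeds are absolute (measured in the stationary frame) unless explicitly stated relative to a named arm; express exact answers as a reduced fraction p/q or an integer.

7552/2225

4-mesh fixed-axis compound train (all bearings frame-fixed)
mesh 1 [56T→25T]: |ω|/ω_in = 1×56/25 = 56/25, sense flips to −
mesh 2 [80T→89T]: |ω|/ω_in = (56/25)×80/89 = 896/445, sense flips to +
mesh 3 [59T→75T]: |ω|/ω_in = (896/445)×59/75 = 52864/33375, sense flips to −
mesh 4 [75T→35T]: |ω|/ω_in = (52864/33375)×75/35 = 7552/2225, sense flips to +
signed output speed (× input speed) = 7552/2225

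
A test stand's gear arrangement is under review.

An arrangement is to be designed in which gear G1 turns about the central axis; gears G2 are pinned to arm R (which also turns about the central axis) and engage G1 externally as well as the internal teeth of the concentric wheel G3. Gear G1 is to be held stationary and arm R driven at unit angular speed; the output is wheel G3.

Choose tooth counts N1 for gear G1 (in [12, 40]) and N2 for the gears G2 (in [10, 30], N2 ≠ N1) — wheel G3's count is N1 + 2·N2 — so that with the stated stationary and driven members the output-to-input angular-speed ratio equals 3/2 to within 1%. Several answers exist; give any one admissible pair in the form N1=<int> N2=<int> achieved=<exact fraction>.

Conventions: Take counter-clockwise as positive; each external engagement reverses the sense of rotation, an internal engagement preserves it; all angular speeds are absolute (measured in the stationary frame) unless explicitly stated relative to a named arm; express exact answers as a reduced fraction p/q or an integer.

N1=20 N2=10 achieved=3/2

design class (target 3/2): planetary set
Willis with ω_sun = 0: ω_ring/ω_arm = (N1+N3)/N3; set equal to 3/2  ⇒  N3/N1 = 1/(3/2 − 1) = 2
N3 = N1 + 2·N2  ⇒  N2/N1 = (N3/N1 − 1)/2 = (2 − 1)/2 = 1/2
smallest multiple with N1 ≥ 12 and N2 ≥ 10: k = 10  ⇒  N1 = 10·2 = 20, N2 = 10·1 = 10 (N1 ≤ 40, N2 ≤ 30, N2 ≠ N1 ✓), N3 = 20 + 2·10 = 40
check: (N1+N3)/N3 with N1 = 20, N3 = 40 gives 3/2; |achieved − target| = 0 ≤ 3/200 ✓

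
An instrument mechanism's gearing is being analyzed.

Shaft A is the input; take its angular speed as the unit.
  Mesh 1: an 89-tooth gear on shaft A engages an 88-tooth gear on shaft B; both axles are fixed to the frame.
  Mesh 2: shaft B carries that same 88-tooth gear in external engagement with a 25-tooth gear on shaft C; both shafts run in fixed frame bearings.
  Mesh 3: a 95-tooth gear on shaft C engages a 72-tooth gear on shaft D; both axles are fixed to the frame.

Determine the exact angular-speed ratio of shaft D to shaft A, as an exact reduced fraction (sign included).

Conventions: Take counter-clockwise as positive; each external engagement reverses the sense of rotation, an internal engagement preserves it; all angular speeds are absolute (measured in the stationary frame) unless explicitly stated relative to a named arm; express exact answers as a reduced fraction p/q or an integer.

class = fixed-axis compound train [3 meshes; 3 ratios multiply, 3 sense flips]
mesh 1 [89T→88T]: running ratio 89/88, sense −
mesh 2 [88T→25T]: running ratio 89/25, sense +
mesh 3 [95T→72T]: running ratio 1691/360, sense −
ω_out/ω_in = -1691/360

-1691/360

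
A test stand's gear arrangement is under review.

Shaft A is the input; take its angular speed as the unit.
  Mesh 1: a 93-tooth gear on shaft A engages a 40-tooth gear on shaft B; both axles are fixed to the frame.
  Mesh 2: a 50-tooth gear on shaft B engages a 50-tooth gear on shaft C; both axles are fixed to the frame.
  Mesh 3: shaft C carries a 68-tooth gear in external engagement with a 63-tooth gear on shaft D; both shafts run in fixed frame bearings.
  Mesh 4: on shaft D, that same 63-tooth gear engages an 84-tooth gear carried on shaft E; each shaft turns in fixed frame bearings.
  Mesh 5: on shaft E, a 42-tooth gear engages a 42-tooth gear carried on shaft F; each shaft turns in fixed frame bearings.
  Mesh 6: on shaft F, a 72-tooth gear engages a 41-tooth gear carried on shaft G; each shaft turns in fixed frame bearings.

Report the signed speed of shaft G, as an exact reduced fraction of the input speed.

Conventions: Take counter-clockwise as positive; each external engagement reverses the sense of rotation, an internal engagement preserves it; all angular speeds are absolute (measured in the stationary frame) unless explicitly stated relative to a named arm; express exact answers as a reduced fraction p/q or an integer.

6-mesh fixed-axis compound train (all bearings frame-fixed)
mesh 1 [93T→40T]: |ω|/ω_in = 1×93/40 = 93/40, sense flips to −
mesh 2 [50T→50T]: |ω|/ω_in = (93/40)×50/50 = 93/40, sense flips to +
mesh 3 [68T→63T]: |ω|/ω_in = (93/40)×68/63 = 527/210, sense flips to −
mesh 4 [63T→84T]: |ω|/ω_in = (527/210)×63/84 = 527/280, sense flips to +
mesh 5 [42T→42T]: |ω|/ω_in = (527/280)×42/42 = 527/280, sense flips to −
mesh 6 [72T→41T]: |ω|/ω_in = (527/280)×72/41 = 4743/1435, sense flips to +
signed output speed (× input speed) = 4743/1435

4743/1435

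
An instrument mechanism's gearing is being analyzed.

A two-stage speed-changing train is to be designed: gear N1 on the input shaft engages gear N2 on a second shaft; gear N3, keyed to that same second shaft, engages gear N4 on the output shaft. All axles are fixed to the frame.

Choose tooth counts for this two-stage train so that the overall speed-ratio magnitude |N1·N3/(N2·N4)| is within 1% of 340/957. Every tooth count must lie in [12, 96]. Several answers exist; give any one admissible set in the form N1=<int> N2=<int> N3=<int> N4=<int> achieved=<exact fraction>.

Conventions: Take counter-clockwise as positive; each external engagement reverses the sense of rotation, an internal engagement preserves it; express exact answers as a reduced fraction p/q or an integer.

2-stage fixed-axis compound train for ratio 340/957
target = 340/957 in lowest terms: an exact hit needs N1·N3 = k·340 and N2·N4 = k·957 for one integer k, every count in [12, 96]; additionally prefer no 1:1 stage (N1 ≠ N2, N3 ≠ N4)
k = 1: N1·N3 = 340 = 17·20, N2·N4 = 957 = 29·33
achieved = 17·20/(29·33) = 340/957; |achieved − target| = 0 ≤ 17/4785 ✓

N1=17 N2=29 N3=20 N4=33 achieved=340/957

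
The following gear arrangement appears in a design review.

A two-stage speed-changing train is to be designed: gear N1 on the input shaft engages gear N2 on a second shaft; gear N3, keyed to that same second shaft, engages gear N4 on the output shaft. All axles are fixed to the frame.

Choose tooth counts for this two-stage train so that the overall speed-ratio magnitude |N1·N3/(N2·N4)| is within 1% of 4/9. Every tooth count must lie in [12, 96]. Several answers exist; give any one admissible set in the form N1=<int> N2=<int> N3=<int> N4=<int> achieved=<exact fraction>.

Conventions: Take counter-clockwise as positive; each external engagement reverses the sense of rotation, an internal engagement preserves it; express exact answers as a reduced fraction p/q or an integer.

N1=12 N2=18 N3=12 N4=18 achieved=4/9

topology: fixed-axis compound train — 2 stages, target 4/9
target = 4/9 in lowest terms: an exact hit needs N1·N3 = k·4 and N2·N4 = k·9 for one integer k, every count in [12, 96]; additionally prefer no 1:1 stage (N1 ≠ N2, N3 ≠ N4)
k = 1…35: no 1:1-free in-range split of k·4 and k·9 into factor pairs; take k = 36
k = 36: N1·N3 = 144 = 12·12, N2·N4 = 324 = 18·18
achieved = 12·12/(18·18) = 4/9; |achieved − target| = 0 ≤ 1/225 ✓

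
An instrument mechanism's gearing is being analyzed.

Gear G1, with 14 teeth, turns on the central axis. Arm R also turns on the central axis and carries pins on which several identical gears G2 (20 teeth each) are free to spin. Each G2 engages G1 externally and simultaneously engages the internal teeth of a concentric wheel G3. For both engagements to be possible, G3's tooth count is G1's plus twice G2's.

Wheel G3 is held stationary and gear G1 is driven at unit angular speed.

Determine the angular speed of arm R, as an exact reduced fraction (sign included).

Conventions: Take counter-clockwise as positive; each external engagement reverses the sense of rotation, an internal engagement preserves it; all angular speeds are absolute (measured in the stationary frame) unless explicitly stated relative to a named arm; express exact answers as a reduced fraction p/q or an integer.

topology: planetary set — G1 14T / G2 20T / G3 54T, arm = carrier (Willis)
ring teeth: 14 + 2·20 = 54
14(ω_sun−ω_arm) = −54(ω_ring−ω_arm),  ω_ring = 0, ω_sun = 1
14(1−ω_arm) = −54(0−ω_arm)  ⇒  68·ω_arm = 14  ⇒  ω_arm = 7/34
exact speed ratio = 7/34

7/34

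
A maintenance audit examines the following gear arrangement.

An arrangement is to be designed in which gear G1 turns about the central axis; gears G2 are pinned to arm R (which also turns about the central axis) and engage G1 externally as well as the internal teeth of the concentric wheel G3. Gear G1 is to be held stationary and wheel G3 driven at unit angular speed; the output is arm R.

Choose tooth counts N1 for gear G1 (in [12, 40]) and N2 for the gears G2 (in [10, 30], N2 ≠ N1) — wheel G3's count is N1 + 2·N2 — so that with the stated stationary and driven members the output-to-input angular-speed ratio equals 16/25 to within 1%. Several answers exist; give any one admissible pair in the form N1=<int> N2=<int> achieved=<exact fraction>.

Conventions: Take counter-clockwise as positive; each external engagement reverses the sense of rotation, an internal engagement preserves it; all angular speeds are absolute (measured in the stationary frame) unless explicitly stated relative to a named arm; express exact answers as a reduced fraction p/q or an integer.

N1=36 N2=14 achieved=16/25

design class (target 16/25): planetary set
Willis with ω_sun = 0: ω_arm/ω_ring = N3/(N1+N3); set equal to 16/25  ⇒  N3/N1 = (16/25)/(1 − 16/25) = 16/9
N3 = N1 + 2·N2  ⇒  N2/N1 = (N3/N1 − 1)/2 = (16/9 − 1)/2 = 7/18
smallest multiple with N1 ≥ 12 and N2 ≥ 10: k = 2  ⇒  N1 = 2·18 = 36, N2 = 2·7 = 14 (N1 ≤ 40, N2 ≤ 30, N2 ≠ N1 ✓), N3 = 36 + 2·14 = 64
check: N3/(N1+N3) with N1 = 36, N3 = 64 gives 16/25; |achieved − target| = 0 ≤ 4/625 ✓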